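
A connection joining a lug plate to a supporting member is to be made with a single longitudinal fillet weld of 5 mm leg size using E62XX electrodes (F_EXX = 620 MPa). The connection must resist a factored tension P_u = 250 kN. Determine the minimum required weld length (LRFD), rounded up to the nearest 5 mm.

L = 255 mm

Throat t_e = 0.707 × 5 = 3.535 mm.
φr_n = 0.75 × 0.6 × 620 × 3.535 × 10⁻³ = 0.9863 kN/mm.
L_req = P_u / φr_n = 250 / 0.9863 = 253.5 mm total.
Round up → use L = 255 mm.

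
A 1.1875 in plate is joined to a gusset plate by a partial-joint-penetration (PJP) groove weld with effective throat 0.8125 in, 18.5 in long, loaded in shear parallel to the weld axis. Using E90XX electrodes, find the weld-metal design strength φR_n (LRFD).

E90XX → F_EXX = 90 ksi.
Effective throat (given) t_e = 0.8125 in.
A_we = 0.8125 × 18.5 = 15.03 in².
F_nw = 0.6 F_EXX = 54 ksi.
φR_n = 0.75 × 54 × 15.03 = 608.8 kip.

φR_n ≈ 609 kip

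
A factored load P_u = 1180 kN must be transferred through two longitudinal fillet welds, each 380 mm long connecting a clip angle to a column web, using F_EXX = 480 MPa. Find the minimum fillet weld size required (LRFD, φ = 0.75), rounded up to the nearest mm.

Total weld length L = 760 mm.
Required throat t_e = P_u / (φ × 0.6 F_EXX × L) = 1180 / (0.75 × 0.6 × 480 × 760 × 10⁻³) = 7.188 mm.
Required leg w = t_e / 0.707 = 10.17 mm → use 11 mm.

w = 11 mm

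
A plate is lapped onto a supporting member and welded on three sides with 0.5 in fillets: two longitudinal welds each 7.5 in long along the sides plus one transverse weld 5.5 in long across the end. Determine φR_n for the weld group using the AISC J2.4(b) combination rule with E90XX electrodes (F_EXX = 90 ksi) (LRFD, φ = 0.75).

t_e = 0.707 × 0.5 = 0.3535 in.
R_nwl = 0.6 × 90 × 0.3535 × 15 = 286.3 kip (longitudinal, 2 welds).
R_nwt = 0.6 × 90 × 0.3535 × 5.5 = 105 kip (transverse, base value).
(i) R_nwl + R_nwt = 391.3 kip; (ii) 0.85 R_nwl + 1.5 R_nwt = 400.9 kip.
R_n = max = 400.9 kip [governs: (ii)]; φR_n = 300.7 kip.

φR_n ≈ 301 kip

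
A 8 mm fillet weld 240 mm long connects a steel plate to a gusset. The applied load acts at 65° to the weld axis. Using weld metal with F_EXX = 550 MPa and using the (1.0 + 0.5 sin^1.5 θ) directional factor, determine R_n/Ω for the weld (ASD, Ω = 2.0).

t_e = 0.707 × 8 = 5.656 mm; A_we = 5.656 × 240 = 1357 mm².
Directional factor: 1.0 + 0.5 sin^1.5(65°) = 1.431.
F_nw = 0.6 × 550 × 1.431 = 472.4 MPa.
R_n/Ω = (472.4 × 1357) / 2.0 × 10⁻³ = 320.6 kN.

R_n/Ω ≈ 321 kN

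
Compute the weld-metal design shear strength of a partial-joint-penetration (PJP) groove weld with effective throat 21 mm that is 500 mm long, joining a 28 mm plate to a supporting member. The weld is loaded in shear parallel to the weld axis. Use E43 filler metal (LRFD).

E43XX → F_EXX = 430 MPa.
Effective throat (given) t_e = 21 mm.
A_we = 21 × 500 = 10500 mm².
F_nw = 0.6 F_EXX = 258 MPa.
φR_n = 0.75 × 258 × 10500 × 10⁻³ = 2032 kN.

φR_n ≈ 2030 kN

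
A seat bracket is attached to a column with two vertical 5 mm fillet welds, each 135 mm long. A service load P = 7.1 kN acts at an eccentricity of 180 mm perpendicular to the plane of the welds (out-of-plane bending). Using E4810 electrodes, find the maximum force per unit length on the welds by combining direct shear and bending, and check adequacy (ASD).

E48XX → F_EXX = 480 MPa.
L_w = 2 × 135 = 270 mm; section modulus (unit throat) S = 2 × L²/6 = 6075 mm².
Direct shear f_v = P/L_w = 7.1×10³/270 = 26.3 N/mm.
Moment M = P × e = 7.1×10³ × 180 = 1278000 N·mm; bending f_b = M/S = 210.4 N/mm.
f_max = √(f_v² + f_b²) = √(26.3² + 210.4²) = 212 N/mm.
r_n/Ω = (1/2.0) × 0.6 × 480 × (0.707 × 5) = 509 N/mm → adequate.

f_max ≈ 212 N/mm; adequate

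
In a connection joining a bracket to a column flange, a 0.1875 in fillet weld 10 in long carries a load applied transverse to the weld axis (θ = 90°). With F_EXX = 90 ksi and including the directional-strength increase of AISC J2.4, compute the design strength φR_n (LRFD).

φR_n ≈ 80.5 kip

t_e = 0.707 × 0.1875 = 0.1326 in; A_we = 0.1326 × 10 = 1.326 in².
Directional factor: 1.0 + 0.5 sin^1.5(90°) = 1.5.
F_nw = 0.6 × 90 × 1.5 = 81 ksi.
φR_n = 0.75 × 81 × 1.326 = 80.53 kip.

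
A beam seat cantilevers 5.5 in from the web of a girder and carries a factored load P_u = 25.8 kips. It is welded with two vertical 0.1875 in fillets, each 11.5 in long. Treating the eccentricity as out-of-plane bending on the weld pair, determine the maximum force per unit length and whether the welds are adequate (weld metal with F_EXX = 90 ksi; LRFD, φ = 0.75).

L_w = 2 × 11.5 = 23 in; section modulus (unit throat) S = 2 × L²/6 = 44.08 in².
Direct shear f_v = P/L_w = 25.8/23 = 1.122 kip/in.
Moment M = P × e = 25.8 × 5.5 = 141.9 kip·in; bending f_b = M/S = 3.219 kip/in.
f_max = √(f_v² + f_b²) = √(1.122² + 3.219²) = 3.409 kip/in.
φr_n = 0.75 × 0.6 × 90 × (0.707 × 0.1875) = 5.369 kip/in → adequate.

f_max ≈ 3.41 kip/in; adequate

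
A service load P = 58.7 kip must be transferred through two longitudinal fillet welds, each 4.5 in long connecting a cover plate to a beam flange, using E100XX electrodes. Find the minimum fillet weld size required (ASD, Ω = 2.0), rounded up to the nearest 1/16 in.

E100XX → F_EXX = 100 ksi.
Total weld length L = 9 in.
Required throat t_e = P × Ω / (0.6 F_EXX × L) = 58.7 × 2.0 / (0.6 × 100 × 9) = 0.2174 in.
Required leg w = t_e / 0.707 = 0.3075 in → use 5/16 in.

w = 5/16 in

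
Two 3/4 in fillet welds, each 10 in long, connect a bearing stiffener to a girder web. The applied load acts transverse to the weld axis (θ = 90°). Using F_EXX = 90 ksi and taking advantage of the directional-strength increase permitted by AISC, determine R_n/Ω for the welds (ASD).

R_n/Ω ≈ 430 kip

t_e = 0.707 × 0.75 = 0.5302 in; A_we = 0.5302 × 20 = 10.61 in².
Directional factor: 1.0 + 0.5 sin^1.5(90°) = 1.5.
F_nw = 0.6 × 90 × 1.5 = 81 ksi.
R_n/Ω = (81 × 10.61) / 2.0 = 429.5 kip.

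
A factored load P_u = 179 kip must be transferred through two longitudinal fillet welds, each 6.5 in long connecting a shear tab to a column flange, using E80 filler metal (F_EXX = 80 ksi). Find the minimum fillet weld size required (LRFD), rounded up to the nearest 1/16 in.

w = 9/16 in

Total weld length L = 13 in.
Required throat t_e = P_u / (φ × 0.6 F_EXX × L) = 179 / (0.75 × 0.6 × 80 × 13) = 0.3825 in.
Required leg w = t_e / 0.707 = 0.541 in → use 9/16 in.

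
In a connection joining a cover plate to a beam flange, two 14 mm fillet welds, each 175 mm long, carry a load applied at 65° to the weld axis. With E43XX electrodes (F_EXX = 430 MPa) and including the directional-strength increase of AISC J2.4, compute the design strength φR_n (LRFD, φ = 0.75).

φR_n ≈ 960 kN

t_e = 0.707 × 14 = 9.898 mm; A_we = 9.898 × 350 = 3464 mm².
Directional factor: 1.0 + 0.5 sin^1.5(65°) = 1.431.
F_nw = 0.6 × 430 × 1.431 = 369.3 MPa.
φR_n = 0.75 × 369.3 × 3464 × 10⁻³ = 959.5 kN.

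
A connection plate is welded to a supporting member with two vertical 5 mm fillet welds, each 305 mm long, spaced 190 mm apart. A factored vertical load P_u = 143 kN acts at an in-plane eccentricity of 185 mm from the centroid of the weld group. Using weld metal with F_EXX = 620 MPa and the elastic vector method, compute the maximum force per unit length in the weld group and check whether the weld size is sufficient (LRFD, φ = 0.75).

f_max ≈ 621 N/mm; adequate

Total weld length L_w = 610 mm. Treat welds as unit-width lines.
Polar moment about centroid: J = 2[d³/12 + d(b/2)²] = 2[305³/12 + 305×95²] = 10230000 mm³.
Direct shear f_v = P/L_w = 143×10³ / 610 = 234.4 N/mm (vertical).
Torsion M = P·e = 143×10³ × 185 = 26455000 N·mm.
Critical point at (x, y) = (95, 152.5) from centroid. f_tx = M·y/J = 394.2 N/mm; f_ty = M·x/J = 245.6 N/mm.
Resultant f_max = √[f_tx² + (f_v + f_ty)²] = √[394.2² + (234.4 + 245.6)²] = 621.1 N/mm.
Capacity per unit length: φr_n = 0.75 × 0.6 × 620 × (0.707 × 5) = 986.3 N/mm.
621.1 ≤ 986.3 → adequate.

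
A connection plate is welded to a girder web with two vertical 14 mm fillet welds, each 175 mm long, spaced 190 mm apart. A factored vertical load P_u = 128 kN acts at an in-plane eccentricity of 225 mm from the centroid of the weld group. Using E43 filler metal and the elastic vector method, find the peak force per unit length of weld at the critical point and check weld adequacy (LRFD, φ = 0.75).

E43XX → F_EXX = 430 MPa.
Total weld length L_w = 350 mm. Treat welds as unit-width lines.
Polar moment about centroid: J = 2[d³/12 + d(b/2)²] = 2[175³/12 + 175×95²] = 4052000 mm³.
Direct shear f_v = P/L_w = 128×10³ / 350 = 365.7 N/mm (vertical).
Torsion M = P·e = 128×10³ × 225 = 28800000 N·mm.
Critical point at (x, y) = (95, 87.5) from centroid. f_tx = M·y/J = 621.9 N/mm; f_ty = M·x/J = 675.2 N/mm.
Resultant f_max = √[f_tx² + (f_v + f_ty)²] = √[621.9² + (365.7 + 675.2)²] = 1213 N/mm.
Capacity per unit length: φr_n = 0.75 × 0.6 × 430 × (0.707 × 14) = 1915 N/mm.
1213 ≤ 1915 → adequate.

f_max ≈ 1210 N/mm; adequate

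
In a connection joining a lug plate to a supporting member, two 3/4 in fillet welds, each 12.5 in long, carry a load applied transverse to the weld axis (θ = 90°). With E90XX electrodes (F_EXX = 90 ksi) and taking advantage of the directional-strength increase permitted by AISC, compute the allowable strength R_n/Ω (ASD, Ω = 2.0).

R_n/Ω ≈ 537 kips

t_e = 0.707 × 0.75 = 0.5302 in; A_we = 0.5302 × 25 = 13.26 in².
Directional factor: 1.0 + 0.5 sin^1.5(90°) = 1.5.
F_nw = 0.6 × 90 × 1.5 = 81 ksi.
R_n/Ω = (81 × 13.26) / 2.0 = 536.9 kips.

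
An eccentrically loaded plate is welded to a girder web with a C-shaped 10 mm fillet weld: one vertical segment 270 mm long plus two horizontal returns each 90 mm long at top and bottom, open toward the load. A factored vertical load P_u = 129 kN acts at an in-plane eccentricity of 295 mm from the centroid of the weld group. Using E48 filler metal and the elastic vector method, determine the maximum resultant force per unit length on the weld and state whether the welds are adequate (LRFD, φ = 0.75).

E48XX → F_EXX = 480 MPa.
Total weld length L_w = 450 mm. Treat welds as unit-width lines.
Centroid: x̄ = 2×90×45 / 450 = 18 mm from the vertical weld.
Polar moment about centroid: J = I_x + I_y = [270³/12 + 2×90×135²] + [270×18² + 2(90³/12 + 90×27²)] = 5261000 mm³.
Direct shear f_v = P/L_w = 129×10³ / 450 = 286.7 N/mm (vertical).
Torsion M = P·e = 129×10³ × 295 = 38055000 N·mm.
Critical point at (x, y) = (72, 135) from centroid. f_tx = M·y/J = 976.5 N/mm; f_ty = M·x/J = 520.8 N/mm.
Resultant f_max = √[f_tx² + (f_v + f_ty)²] = √[976.5² + (286.7 + 520.8)²] = 1267 N/mm.
Capacity per unit length: φr_n = 0.75 × 0.6 × 480 × (0.707 × 10) = 1527 N/mm.
1267 ≤ 1527 → adequate.

f_max ≈ 1270 N/mm; adequate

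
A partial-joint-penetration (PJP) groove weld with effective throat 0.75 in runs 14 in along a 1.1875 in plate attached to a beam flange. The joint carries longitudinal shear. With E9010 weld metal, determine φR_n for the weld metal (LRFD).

φR_n ≈ 425 kips

E90XX → F_EXX = 90 ksi.
Effective throat (given) t_e = 0.75 in.
A_we = 0.75 × 14 = 10.5 in².
F_nw = 0.6 F_EXX = 54 ksi.
φR_n = 0.75 × 54 × 10.5 = 425.2 kips.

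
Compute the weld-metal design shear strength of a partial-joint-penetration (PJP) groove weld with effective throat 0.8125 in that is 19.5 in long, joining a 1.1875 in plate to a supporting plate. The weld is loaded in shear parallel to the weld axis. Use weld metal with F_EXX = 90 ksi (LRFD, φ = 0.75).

Effective throat (given) t_e = 0.8125 in.
A_we = 0.8125 × 19.5 = 15.84 in².
F_nw = 0.6 F_EXX = 54 ksi.
φR_n = 0.75 × 54 × 15.84 = 641.7 kip.

φR_n ≈ 642 kip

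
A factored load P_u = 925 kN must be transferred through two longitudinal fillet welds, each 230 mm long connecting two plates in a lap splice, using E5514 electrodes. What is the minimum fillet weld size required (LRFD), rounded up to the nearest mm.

w = 12 mm

E55XX → F_EXX = 550 MPa.
Total weld length L = 460 mm.
Required throat t_e = P_u / (φ × 0.6 F_EXX × L) = 925 / (0.75 × 0.6 × 550 × 460 × 10⁻³) = 8.125 mm.
Required leg w = t_e / 0.707 = 11.49 mm → use 12 mm.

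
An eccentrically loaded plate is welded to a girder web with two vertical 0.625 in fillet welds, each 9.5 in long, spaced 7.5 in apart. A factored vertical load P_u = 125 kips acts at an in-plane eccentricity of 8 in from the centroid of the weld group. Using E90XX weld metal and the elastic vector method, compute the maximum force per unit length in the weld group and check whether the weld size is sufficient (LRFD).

f_max ≈ 19.5 kip/in; NOT adequate

E90XX → F_EXX = 90 ksi.
Total weld length L_w = 19 in. Treat welds as unit-width lines.
Polar moment about centroid: J = 2[d³/12 + d(b/2)²] = 2[9.5³/12 + 9.5×3.75²] = 410.1 in³.
Direct shear f_v = P/L_w = 125 / 19 = 6.579 kip/in (vertical).
Torsion M = P·e = 125 × 8 = 1000 kip·in.
Critical point at (x, y) = (3.75, 4.75) from centroid. f_tx = M·y/J = 11.58 kip/in; f_ty = M·x/J = 9.144 kip/in.
Resultant f_max = √[f_tx² + (f_v + f_ty)²] = √[11.58² + (6.579 + 9.144)²] = 19.53 kip/in.
Capacity per unit length: φr_n = 0.75 × 0.6 × 90 × (0.707 × 0.625) = 17.9 kip/in.
19.53 > 17.9 → NOT adequate.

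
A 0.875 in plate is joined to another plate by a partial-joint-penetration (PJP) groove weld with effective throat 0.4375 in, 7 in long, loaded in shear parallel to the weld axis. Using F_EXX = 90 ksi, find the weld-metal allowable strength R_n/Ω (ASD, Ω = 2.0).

Effective throat (given) t_e = 0.4375 in.
A_we = 0.4375 × 7 = 3.062 in².
F_nw = 0.6 F_EXX = 54 ksi.
R_n/Ω = (54 × 3.062) / 2.0 = 82.69 kip.

R_n/Ω ≈ 82.7 kip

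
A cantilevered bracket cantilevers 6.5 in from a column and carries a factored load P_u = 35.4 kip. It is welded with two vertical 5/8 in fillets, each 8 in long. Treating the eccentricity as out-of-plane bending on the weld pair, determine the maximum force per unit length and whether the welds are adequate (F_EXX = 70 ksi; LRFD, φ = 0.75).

L_w = 2 × 8 = 16 in; section modulus (unit throat) S = 2 × L²/6 = 21.33 in².
Direct shear f_v = P/L_w = 35.4/16 = 2.212 kip/in.
Moment M = P × e = 35.4 × 6.5 = 230.1 kip·in; bending f_b = M/S = 10.79 kip/in.
f_max = √(f_v² + f_b²) = √(2.212² + 10.79²) = 11.01 kip/in.
φr_n = 0.75 × 0.6 × 70 × (0.707 × 0.625) = 13.92 kip/in → adequate.

f_max ≈ 11 kip/in; adequate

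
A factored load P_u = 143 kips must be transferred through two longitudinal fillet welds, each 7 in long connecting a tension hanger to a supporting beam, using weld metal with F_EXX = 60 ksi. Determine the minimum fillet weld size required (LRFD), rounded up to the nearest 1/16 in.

w = 9/16 in

Total weld length L = 14 in.
Required throat t_e = P_u / (φ × 0.6 F_EXX × L) = 143 / (0.75 × 0.6 × 60 × 14) = 0.3783 in.
Required leg w = t_e / 0.707 = 0.5351 in → use 9/16 in.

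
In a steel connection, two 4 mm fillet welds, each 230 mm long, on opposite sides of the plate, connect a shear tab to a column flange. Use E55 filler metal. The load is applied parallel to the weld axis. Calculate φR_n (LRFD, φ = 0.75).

E55XX → F_EXX = 550 MPa.
Effective throat t_e = 0.707 × 4 = 2.828 mm.
Total length L = 460 mm; A_we = 2.828 × 460 = 1301 mm².
F_nw = 0.6 F_EXX = 0.6 × 550 = 330 MPa.
φR_n = 0.75 × 330 × 1301 × 10⁻³ = 322 kN.

φR_n ≈ 322 kN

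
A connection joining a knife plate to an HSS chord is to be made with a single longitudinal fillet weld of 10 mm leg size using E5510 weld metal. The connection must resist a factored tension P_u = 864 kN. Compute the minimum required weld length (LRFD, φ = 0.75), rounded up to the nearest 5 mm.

L = 495 mm

E55XX → F_EXX = 550 MPa.
Throat t_e = 0.707 × 10 = 7.07 mm.
φr_n = 0.75 × 0.6 × 550 × 7.07 × 10⁻³ = 1.75 kN/mm.
L_req = P_u / φr_n = 864 / 1.75 = 493.8 mm total.
Round up → use L = 495 mm.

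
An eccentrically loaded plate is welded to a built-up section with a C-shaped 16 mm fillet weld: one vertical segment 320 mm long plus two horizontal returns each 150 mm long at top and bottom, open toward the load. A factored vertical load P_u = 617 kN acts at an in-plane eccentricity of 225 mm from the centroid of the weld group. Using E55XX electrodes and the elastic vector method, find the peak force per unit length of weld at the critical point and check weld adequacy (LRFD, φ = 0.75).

f_max ≈ 2990 N/mm; NOT adequate

E55XX → F_EXX = 550 MPa.
Total weld length L_w = 620 mm. Treat welds as unit-width lines.
Centroid: x̄ = 2×150×75 / 620 = 36.29 mm from the vertical weld.
Polar moment about centroid: J = I_x + I_y = [320³/12 + 2×150×160²] + [320×36.29² + 2(150³/12 + 150×38.71²)] = 11840000 mm³.
Direct shear f_v = P/L_w = 617×10³ / 620 = 995.2 N/mm (vertical).
Torsion M = P·e = 617×10³ × 225 = 138820000 N·mm.
Critical point at (x, y) = (113.7, 160) from centroid. f_tx = M·y/J = 1875 N/mm; f_ty = M·x/J = 1333 N/mm.
Resultant f_max = √[f_tx² + (f_v + f_ty)²] = √[1875² + (995.2 + 1333)²] = 2989 N/mm.
Capacity per unit length: φr_n = 0.75 × 0.6 × 550 × (0.707 × 16) = 2800 N/mm.
2989 > 2800 → NOT adequate.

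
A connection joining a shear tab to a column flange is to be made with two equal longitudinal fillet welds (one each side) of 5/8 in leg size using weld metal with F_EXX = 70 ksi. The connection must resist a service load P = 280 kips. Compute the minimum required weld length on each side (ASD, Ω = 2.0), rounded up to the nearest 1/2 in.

L = 15.5 in on each side

Throat t_e = 0.707 × 0.625 = 0.4419 in.
r_n/Ω = (0.6 × 70 × 0.4419) / 2.0 = 9.279 kip/in.
L_req = P / (r_n/Ω) = 280 / 9.279 = 30.17 in total.
Per side: 30.17 / 2 = 15.09 in.
Round up → use L = 15.5 in on each side.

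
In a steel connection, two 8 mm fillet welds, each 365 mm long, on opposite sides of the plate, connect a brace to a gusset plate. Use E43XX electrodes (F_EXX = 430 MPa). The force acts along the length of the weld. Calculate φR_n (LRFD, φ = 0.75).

φR_n ≈ 799 kN

Effective throat t_e = 0.707 × 8 = 5.656 mm.
Total length L = 730 mm; A_we = 5.656 × 730 = 4129 mm².
F_nw = 0.6 F_EXX = 0.6 × 430 = 258 MPa.
φR_n = 0.75 × 258 × 4129 × 10⁻³ = 798.9 kN.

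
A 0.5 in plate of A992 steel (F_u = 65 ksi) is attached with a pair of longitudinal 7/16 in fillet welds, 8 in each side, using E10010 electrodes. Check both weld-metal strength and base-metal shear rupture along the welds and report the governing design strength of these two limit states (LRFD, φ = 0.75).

φR_n ≈ 223 kips (weld metal governs)

E100XX → F_EXX = 100 ksi.
t_e = 0.707 × 0.4375 = 0.3093 in; L = 16 in.
Weld metal: φR_n = 0.75 × 0.6 × 100 × 0.3093 × 16 = 222.7 kips.
Base metal (shear rupture): φR_n = 0.75 × 0.6 × 65 × 0.5 × 16 = 234 kips.
Governing: weld metal.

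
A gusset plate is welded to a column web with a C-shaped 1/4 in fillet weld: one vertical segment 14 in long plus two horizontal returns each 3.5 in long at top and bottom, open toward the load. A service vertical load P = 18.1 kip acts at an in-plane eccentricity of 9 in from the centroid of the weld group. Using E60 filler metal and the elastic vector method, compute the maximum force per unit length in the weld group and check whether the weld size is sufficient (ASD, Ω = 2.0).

f_max ≈ 2.54 kip/in; adequate

E60XX → F_EXX = 60 ksi.
Total weld length L_w = 21 in. Treat welds as unit-width lines.
Centroid: x̄ = 2×3.5×1.75 / 21 = 0.5833 in from the vertical weld.
Polar moment about centroid: J = I_x + I_y = [14³/12 + 2×3.5×7²] + [14×0.5833² + 2(3.5³/12 + 3.5×1.167²)] = 593.1 in³.
Direct shear f_v = P/L_w = 18.1 / 21 = 0.8619 kip/in (vertical).
Torsion M = P·e = 18.1 × 9 = 162.9 kip·in.
Critical point at (x, y) = (2.917, 7) from centroid. f_tx = M·y/J = 1.923 kip/in; f_ty = M·x/J = 0.8011 kip/in.
Resultant f_max = √[f_tx² + (f_v + f_ty)²] = √[1.923² + (0.8619 + 0.8011)²] = 2.542 kip/in.
Capacity per unit length: r_n/Ω = (1/2.0) × 0.6 × 60 × (0.707 × 0.25) = 3.181 kip/in.
2.542 ≤ 3.181 → adequate.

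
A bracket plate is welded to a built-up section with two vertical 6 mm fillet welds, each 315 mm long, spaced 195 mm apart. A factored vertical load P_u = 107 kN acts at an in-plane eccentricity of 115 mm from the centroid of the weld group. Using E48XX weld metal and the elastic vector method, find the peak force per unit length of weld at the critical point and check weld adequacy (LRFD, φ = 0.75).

E48XX → F_EXX = 480 MPa.
Total weld length L_w = 630 mm. Treat welds as unit-width lines.
Polar moment about centroid: J = 2[d³/12 + d(b/2)²] = 2[315³/12 + 315×97.5²] = 11200000 mm³.
Direct shear f_v = P/L_w = 107×10³ / 630 = 169.8 N/mm (vertical).
Torsion M = P·e = 107×10³ × 115 = 12305000 N·mm.
Critical point at (x, y) = (97.5, 157.5) from centroid. f_tx = M·y/J = 173.1 N/mm; f_ty = M·x/J = 107.1 N/mm.
Resultant f_max = √[f_tx² + (f_v + f_ty)²] = √[173.1² + (169.8 + 107.1)²] = 326.6 N/mm.
Capacity per unit length: φr_n = 0.75 × 0.6 × 480 × (0.707 × 6) = 916.3 N/mm.
326.6 ≤ 916.3 → adequate.

f_max ≈ 327 N/mm; adequate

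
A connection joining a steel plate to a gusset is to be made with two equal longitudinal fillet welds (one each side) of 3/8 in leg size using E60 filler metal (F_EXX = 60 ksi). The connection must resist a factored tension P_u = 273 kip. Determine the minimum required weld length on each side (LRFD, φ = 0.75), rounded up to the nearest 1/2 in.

Throat t_e = 0.707 × 0.375 = 0.2651 in.
φr_n = 0.75 × 0.6 × 60 × 0.2651 = 7.158 kip/in.
L_req = P_u / φr_n = 273 / 7.158 = 38.14 in total.
Per side: 38.14 / 2 = 19.07 in.
Round up → use L = 19.5 in on each side.

L = 19.5 in on each side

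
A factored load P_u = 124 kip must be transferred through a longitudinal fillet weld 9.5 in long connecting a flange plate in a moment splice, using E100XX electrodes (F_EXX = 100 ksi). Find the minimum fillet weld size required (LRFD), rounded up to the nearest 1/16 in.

Total weld length L = 9.5 in.
Required throat t_e = P_u / (φ × 0.6 F_EXX × L) = 124 / (0.75 × 0.6 × 100 × 9.5) = 0.2901 in.
Required leg w = t_e / 0.707 = 0.4103 in → use 7/16 in.

w = 7/16 in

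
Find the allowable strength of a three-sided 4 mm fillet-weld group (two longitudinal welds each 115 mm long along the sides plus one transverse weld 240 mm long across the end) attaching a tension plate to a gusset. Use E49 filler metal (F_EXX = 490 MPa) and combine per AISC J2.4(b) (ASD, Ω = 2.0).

R_n/Ω ≈ 231 kN

t_e = 0.707 × 4 = 2.828 mm.
R_nwl = 0.6 × 490 × 2.828 × 230 × 10⁻³ = 191.2 kN (longitudinal, 2 welds).
R_nwt = 0.6 × 490 × 2.828 × 240 × 10⁻³ = 199.5 kN (transverse, base value).
(i) R_nwl + R_nwt = 390.8 kN; (ii) 0.85 R_nwl + 1.5 R_nwt = 461.9 kN.
R_n = max = 461.9 kN [governs: (ii)]; R_n/Ω = 230.9 kN.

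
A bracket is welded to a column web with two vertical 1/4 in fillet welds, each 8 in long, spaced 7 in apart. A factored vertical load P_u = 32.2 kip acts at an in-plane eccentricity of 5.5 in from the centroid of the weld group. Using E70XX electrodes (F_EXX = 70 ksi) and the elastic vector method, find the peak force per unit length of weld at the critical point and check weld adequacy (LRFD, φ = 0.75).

Total weld length L_w = 16 in. Treat welds as unit-width lines.
Polar moment about centroid: J = 2[d³/12 + d(b/2)²] = 2[8³/12 + 8×3.5²] = 281.3 in³.
Direct shear f_v = P/L_w = 32.2 / 16 = 2.013 kip/in (vertical).
Torsion M = P·e = 32.2 × 5.5 = 177.1 kip·in.
Critical point at (x, y) = (3.5, 4) from centroid. f_tx = M·y/J = 2.518 kip/in; f_ty = M·x/J = 2.203 kip/in.
Resultant f_max = √[f_tx² + (f_v + f_ty)²] = √[2.518² + (2.013 + 2.203)²] = 4.91 kip/in.
Capacity per unit length: φr_n = 0.75 × 0.6 × 70 × (0.707 × 0.25) = 5.568 kip/in.
4.91 ≤ 5.568 → adequate.

f_max ≈ 4.91 kip/in; adequate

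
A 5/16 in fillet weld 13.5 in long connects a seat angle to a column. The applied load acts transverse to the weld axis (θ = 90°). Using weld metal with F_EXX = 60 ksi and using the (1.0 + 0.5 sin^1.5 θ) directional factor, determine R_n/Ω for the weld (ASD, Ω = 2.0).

R_n/Ω ≈ 80.5 kips

t_e = 0.707 × 0.3125 = 0.2209 in; A_we = 0.2209 × 13.5 = 2.983 in².
Directional factor: 1.0 + 0.5 sin^1.5(90°) = 1.5.
F_nw = 0.6 × 60 × 1.5 = 54 ksi.
R_n/Ω = (54 × 2.983) / 2.0 = 80.53 kips.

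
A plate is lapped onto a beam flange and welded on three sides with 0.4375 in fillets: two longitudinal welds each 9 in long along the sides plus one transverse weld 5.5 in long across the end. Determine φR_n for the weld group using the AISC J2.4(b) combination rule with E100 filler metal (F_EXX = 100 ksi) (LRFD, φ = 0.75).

φR_n ≈ 328 kips

t_e = 0.707 × 0.4375 = 0.3093 in.
R_nwl = 0.6 × 100 × 0.3093 × 18 = 334.1 kips (longitudinal, 2 welds).
R_nwt = 0.6 × 100 × 0.3093 × 5.5 = 102.1 kips (transverse, base value).
(i) R_nwl + R_nwt = 436.1 kips; (ii) 0.85 R_nwl + 1.5 R_nwt = 437.1 kips.
R_n = max = 437.1 kips [governs: (ii)]; φR_n = 327.8 kips.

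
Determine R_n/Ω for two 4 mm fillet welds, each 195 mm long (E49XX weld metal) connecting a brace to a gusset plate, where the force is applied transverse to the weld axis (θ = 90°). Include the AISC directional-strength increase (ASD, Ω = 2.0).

R_n/Ω ≈ 243 kN

E49XX → F_EXX = 490 MPa.
t_e = 0.707 × 4 = 2.828 mm; A_we = 2.828 × 390 = 1103 mm².
Directional factor: 1.0 + 0.5 sin^1.5(90°) = 1.5.
F_nw = 0.6 × 490 × 1.5 = 441 MPa.
R_n/Ω = (441 × 1103) / 2.0 × 10⁻³ = 243.2 kN.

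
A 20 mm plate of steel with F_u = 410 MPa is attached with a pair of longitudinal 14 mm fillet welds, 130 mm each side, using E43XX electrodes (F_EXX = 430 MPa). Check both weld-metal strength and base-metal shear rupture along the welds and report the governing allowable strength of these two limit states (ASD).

R_n/Ω ≈ 332 kN (weld metal governs)

t_e = 0.707 × 14 = 9.898 mm; L = 260 mm.
Weld metal: R_n/Ω = (1/2.0) × 0.6 × 430 × 9.898 × 260 × 10⁻³ = 332 kN.
Base metal (shear rupture): R_n/Ω = (1/2.0) × 0.6 × 410 × 20 × 260 × 10⁻³ = 639.6 kN.
Governing: weld metal.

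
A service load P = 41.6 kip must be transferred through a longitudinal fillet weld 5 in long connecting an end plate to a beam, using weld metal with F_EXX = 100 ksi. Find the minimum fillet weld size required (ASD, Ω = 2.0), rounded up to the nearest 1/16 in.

w = 7/16 in

Total weld length L = 5 in.
Required throat t_e = P × Ω / (0.6 F_EXX × L) = 41.6 × 2.0 / (0.6 × 100 × 5) = 0.2773 in.
Required leg w = t_e / 0.707 = 0.3923 in → use 7/16 in.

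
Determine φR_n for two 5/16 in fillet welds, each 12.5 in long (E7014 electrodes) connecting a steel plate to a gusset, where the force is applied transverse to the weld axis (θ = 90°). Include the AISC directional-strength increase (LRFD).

E70XX → F_EXX = 70 ksi.
t_e = 0.707 × 0.3125 = 0.2209 in; A_we = 0.2209 × 25 = 5.523 in².
Directional factor: 1.0 + 0.5 sin^1.5(90°) = 1.5.
F_nw = 0.6 × 70 × 1.5 = 63 ksi.
φR_n = 0.75 × 63 × 5.523 = 261 kip.

φR_n ≈ 261 kip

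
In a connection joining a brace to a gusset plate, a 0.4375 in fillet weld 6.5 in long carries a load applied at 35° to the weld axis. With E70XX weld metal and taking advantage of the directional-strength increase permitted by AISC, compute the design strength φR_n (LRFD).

E70XX → F_EXX = 70 ksi.
t_e = 0.707 × 0.4375 = 0.3093 in; A_we = 0.3093 × 6.5 = 2.011 in².
Directional factor: 1.0 + 0.5 sin^1.5(35°) = 1.217.
F_nw = 0.6 × 70 × 1.217 = 51.12 ksi.
φR_n = 0.75 × 51.12 × 2.011 = 77.09 kip.

φR_n ≈ 77.1 kip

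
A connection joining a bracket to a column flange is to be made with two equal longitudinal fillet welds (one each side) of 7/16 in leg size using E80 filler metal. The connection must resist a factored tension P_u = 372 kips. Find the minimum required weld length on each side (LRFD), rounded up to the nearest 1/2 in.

L = 17 in on each side

E80XX → F_EXX = 80 ksi.
Throat t_e = 0.707 × 0.4375 = 0.3093 in.
φr_n = 0.75 × 0.6 × 80 × 0.3093 = 11.14 kips/in.
L_req = P_u / φr_n = 372 / 11.14 = 33.41 in total.
Per side: 33.41 / 2 = 16.7 in.
Round up → use L = 17 in on each side.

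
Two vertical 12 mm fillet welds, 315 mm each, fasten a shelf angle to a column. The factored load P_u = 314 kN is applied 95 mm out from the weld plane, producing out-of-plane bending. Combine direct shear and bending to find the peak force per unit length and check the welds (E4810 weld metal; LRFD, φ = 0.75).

E48XX → F_EXX = 480 MPa.
L_w = 2 × 315 = 630 mm; section modulus (unit throat) S = 2 × L²/6 = 33080 mm².
Direct shear f_v = P/L_w = 314×10³/630 = 498.4 N/mm.
Moment M = P × e = 314×10³ × 95 = 29830000 N·mm; bending f_b = M/S = 901.9 N/mm.
f_max = √(f_v² + f_b²) = √(498.4² + 901.9²) = 1030 N/mm.
φr_n = 0.75 × 0.6 × 480 × (0.707 × 12) = 1833 N/mm → adequate.

f_max ≈ 1030 N/mm; adequate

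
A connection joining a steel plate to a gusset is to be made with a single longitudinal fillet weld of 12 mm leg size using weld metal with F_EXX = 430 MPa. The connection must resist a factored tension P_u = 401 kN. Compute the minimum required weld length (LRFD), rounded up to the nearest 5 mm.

Throat t_e = 0.707 × 12 = 8.484 mm.
φr_n = 0.75 × 0.6 × 430 × 8.484 × 10⁻³ = 1.642 kN/mm.
L_req = P_u / φr_n = 401 / 1.642 = 244.3 mm total.
Round up → use L = 245 mm.

L = 245 mm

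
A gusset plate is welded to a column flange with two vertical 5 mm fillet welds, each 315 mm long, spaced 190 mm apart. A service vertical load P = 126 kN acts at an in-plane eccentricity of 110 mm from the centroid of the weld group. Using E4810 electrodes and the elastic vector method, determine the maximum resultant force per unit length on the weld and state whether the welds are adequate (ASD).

E48XX → F_EXX = 480 MPa.
Total weld length L_w = 630 mm. Treat welds as unit-width lines.
Polar moment about centroid: J = 2[d³/12 + d(b/2)²] = 2[315³/12 + 315×95²] = 10900000 mm³.
Direct shear f_v = P/L_w = 126×10³ / 630 = 200 N/mm (vertical).
Torsion M = P·e = 126×10³ × 110 = 13860000 N·mm.
Critical point at (x, y) = (95, 157.5) from centroid. f_tx = M·y/J = 200.4 N/mm; f_ty = M·x/J = 120.9 N/mm.
Resultant f_max = √[f_tx² + (f_v + f_ty)²] = √[200.4² + (200 + 120.9)²] = 378.3 N/mm.
Capacity per unit length: r_n/Ω = (1/2.0) × 0.6 × 480 × (0.707 × 5) = 509 N/mm.
378.3 ≤ 509 → adequate.

f_max ≈ 378 N/mm; adequate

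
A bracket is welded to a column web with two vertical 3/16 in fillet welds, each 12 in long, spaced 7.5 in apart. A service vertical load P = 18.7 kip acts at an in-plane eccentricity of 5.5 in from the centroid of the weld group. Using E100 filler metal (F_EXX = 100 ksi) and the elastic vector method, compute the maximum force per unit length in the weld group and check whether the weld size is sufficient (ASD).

f_max ≈ 1.71 kip/in; adequate

Total weld length L_w = 24 in. Treat welds as unit-width lines.
Polar moment about centroid: J = 2[d³/12 + d(b/2)²] = 2[12³/12 + 12×3.75²] = 625.5 in³.
Direct shear f_v = P/L_w = 18.7 / 24 = 0.7792 kip/in (vertical).
Torsion M = P·e = 18.7 × 5.5 = 102.85 kip·in.
Critical point at (x, y) = (3.75, 6) from centroid. f_tx = M·y/J = 0.9866 kip/in; f_ty = M·x/J = 0.6166 kip/in.
Resultant f_max = √[f_tx² + (f_v + f_ty)²] = √[0.9866² + (0.7792 + 0.6166)²] = 1.709 kip/in.
Capacity per unit length: r_n/Ω = (1/2.0) × 0.6 × 100 × (0.707 × 0.1875) = 3.977 kip/in.
1.709 ≤ 3.977 → adequate.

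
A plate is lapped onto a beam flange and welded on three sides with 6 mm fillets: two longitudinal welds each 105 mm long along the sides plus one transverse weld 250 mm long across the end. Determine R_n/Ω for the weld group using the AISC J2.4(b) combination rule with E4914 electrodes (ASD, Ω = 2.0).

E49XX → F_EXX = 490 MPa.
t_e = 0.707 × 6 = 4.242 mm.
R_nwl = 0.6 × 490 × 4.242 × 210 × 10⁻³ = 261.9 kN (longitudinal, 2 welds).
R_nwt = 0.6 × 490 × 4.242 × 250 × 10⁻³ = 311.8 kN (transverse, base value).
(i) R_nwl + R_nwt = 573.7 kN; (ii) 0.85 R_nwl + 1.5 R_nwt = 690.3 kN.
R_n = max = 690.3 kN [governs: (ii)]; R_n/Ω = 345.1 kN.

R_n/Ω ≈ 345 kN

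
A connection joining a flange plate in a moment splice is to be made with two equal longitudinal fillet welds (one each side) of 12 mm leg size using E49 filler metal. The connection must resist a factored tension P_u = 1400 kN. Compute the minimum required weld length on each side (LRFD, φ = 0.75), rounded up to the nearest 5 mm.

E49XX → F_EXX = 490 MPa.
Throat t_e = 0.707 × 12 = 8.484 mm.
φr_n = 0.75 × 0.6 × 490 × 8.484 × 10⁻³ = 1.871 kN/mm.
L_req = P_u / φr_n = 1400 / 1.871 = 748.4 mm total.
Per side: 748.4 / 2 = 374.2 mm.
Round up → use L = 375 mm on each side.

L = 375 mm on each side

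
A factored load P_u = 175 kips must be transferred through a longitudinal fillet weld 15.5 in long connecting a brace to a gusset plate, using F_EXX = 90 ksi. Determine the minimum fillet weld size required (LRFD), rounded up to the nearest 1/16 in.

w = 7/16 in

Total weld length L = 15.5 in.
Required throat t_e = P_u / (φ × 0.6 F_EXX × L) = 175 / (0.75 × 0.6 × 90 × 15.5) = 0.2788 in.
Required leg w = t_e / 0.707 = 0.3943 in → use 7/16 in.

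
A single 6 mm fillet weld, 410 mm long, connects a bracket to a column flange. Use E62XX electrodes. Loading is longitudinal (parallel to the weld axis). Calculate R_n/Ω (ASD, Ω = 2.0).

E62XX → F_EXX = 620 MPa.
Effective throat t_e = 0.707 × 6 = 4.242 mm.
Total length L = 410 mm; A_we = 4.242 × 410 = 1739 mm².
F_nw = 0.6 F_EXX = 0.6 × 620 = 372 MPa.
R_n = 372 × 1739 × 10⁻³ = 647 kN; R_n/Ω = 647/2.0 = 323.5 kN.

R_n/Ω ≈ 323 kN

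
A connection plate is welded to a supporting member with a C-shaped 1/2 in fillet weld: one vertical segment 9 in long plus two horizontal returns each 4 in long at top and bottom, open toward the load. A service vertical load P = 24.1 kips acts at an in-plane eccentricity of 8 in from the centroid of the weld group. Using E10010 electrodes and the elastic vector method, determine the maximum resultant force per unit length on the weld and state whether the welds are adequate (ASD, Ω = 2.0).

f_max ≈ 5.12 kip/in; adequate

E100XX → F_EXX = 100 ksi.
Total weld length L_w = 17 in. Treat welds as unit-width lines.
Centroid: x̄ = 2×4×2 / 17 = 0.9412 in from the vertical weld.
Polar moment about centroid: J = I_x + I_y = [9³/12 + 2×4×4.5²] + [9×0.9412² + 2(4³/12 + 4×1.059²)] = 250.4 in³.
Direct shear f_v = P/L_w = 24.1 / 17 = 1.418 kip/in (vertical).
Torsion M = P·e = 24.1 × 8 = 192.8 kip·in.
Critical point at (x, y) = (3.059, 4.5) from centroid. f_tx = M·y/J = 3.465 kip/in; f_ty = M·x/J = 2.356 kip/in.
Resultant f_max = √[f_tx² + (f_v + f_ty)²] = √[3.465² + (1.418 + 2.356)²] = 5.123 kip/in.
Capacity per unit length: r_n/Ω = (1/2.0) × 0.6 × 100 × (0.707 × 0.5) = 10.6 kip/in.
5.123 ≤ 10.6 → adequate.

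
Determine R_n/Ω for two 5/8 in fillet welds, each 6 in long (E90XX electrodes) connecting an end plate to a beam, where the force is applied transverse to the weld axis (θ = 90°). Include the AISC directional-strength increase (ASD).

R_n/Ω ≈ 215 kips

E90XX → F_EXX = 90 ksi.
t_e = 0.707 × 0.625 = 0.4419 in; A_we = 0.4419 × 12 = 5.302 in².
Directional factor: 1.0 + 0.5 sin^1.5(90°) = 1.5.
F_nw = 0.6 × 90 × 1.5 = 81 ksi.
R_n/Ω = (81 × 5.302) / 2.0 = 214.8 kips.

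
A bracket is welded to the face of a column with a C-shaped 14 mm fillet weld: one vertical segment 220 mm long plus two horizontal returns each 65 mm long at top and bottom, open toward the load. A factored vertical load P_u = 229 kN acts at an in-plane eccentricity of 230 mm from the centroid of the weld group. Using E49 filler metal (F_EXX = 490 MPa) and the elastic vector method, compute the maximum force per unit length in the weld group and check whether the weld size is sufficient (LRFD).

f_max ≈ 2830 N/mm; NOT adequate

Total weld length L_w = 350 mm. Treat welds as unit-width lines.
Centroid: x̄ = 2×65×32.5 / 350 = 12.07 mm from the vertical weld.
Polar moment about centroid: J = I_x + I_y = [220³/12 + 2×65×110²] + [220×12.07² + 2(65³/12 + 65×20.43²)] = 2592000 mm³.
Direct shear f_v = P/L_w = 229×10³ / 350 = 654.3 N/mm (vertical).
Torsion M = P·e = 229×10³ × 230 = 52670000 N·mm.
Critical point at (x, y) = (52.93, 110) from centroid. f_tx = M·y/J = 2235 N/mm; f_ty = M·x/J = 1075 N/mm.
Resultant f_max = √[f_tx² + (f_v + f_ty)²] = √[2235² + (654.3 + 1075)²] = 2826 N/mm.
Capacity per unit length: φr_n = 0.75 × 0.6 × 490 × (0.707 × 14) = 2183 N/mm.
2826 > 2183 → NOT adequate.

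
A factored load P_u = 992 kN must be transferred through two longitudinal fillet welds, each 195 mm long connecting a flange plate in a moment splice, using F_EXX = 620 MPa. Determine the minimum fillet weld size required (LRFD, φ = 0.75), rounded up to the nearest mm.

w = 13 mm

Total weld length L = 390 mm.
Required throat t_e = P_u / (φ × 0.6 F_EXX × L) = 992 / (0.75 × 0.6 × 620 × 390 × 10⁻³) = 9.117 mm.
Required leg w = t_e / 0.707 = 12.9 mm → use 13 mm.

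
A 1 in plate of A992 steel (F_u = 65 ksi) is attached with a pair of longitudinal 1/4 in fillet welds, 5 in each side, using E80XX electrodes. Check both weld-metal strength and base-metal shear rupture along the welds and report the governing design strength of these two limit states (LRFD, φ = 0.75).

φR_n ≈ 63.6 kip (weld metal governs)

E80XX → F_EXX = 80 ksi.
t_e = 0.707 × 0.25 = 0.1767 in; L = 10 in.
Weld metal: φR_n = 0.75 × 0.6 × 80 × 0.1767 × 10 = 63.63 kip.
Base metal (shear rupture): φR_n = 0.75 × 0.6 × 65 × 1 × 10 = 292.5 kip.
Governing: weld metal.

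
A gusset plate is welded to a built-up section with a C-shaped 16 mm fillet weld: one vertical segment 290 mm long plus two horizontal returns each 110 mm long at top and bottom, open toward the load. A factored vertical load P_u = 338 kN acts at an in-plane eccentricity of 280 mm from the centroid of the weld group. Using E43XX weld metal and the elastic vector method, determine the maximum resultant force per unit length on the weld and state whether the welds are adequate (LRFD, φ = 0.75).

f_max ≈ 2600 N/mm; NOT adequate

E43XX → F_EXX = 430 MPa.
Total weld length L_w = 510 mm. Treat welds as unit-width lines.
Centroid: x̄ = 2×110×55 / 510 = 23.73 mm from the vertical weld.
Polar moment about centroid: J = I_x + I_y = [290³/12 + 2×110×145²] + [290×23.73² + 2(110³/12 + 110×31.27²)] = 7258000 mm³.
Direct shear f_v = P/L_w = 338×10³ / 510 = 662.7 N/mm (vertical).
Torsion M = P·e = 338×10³ × 280 = 94640000 N·mm.
Critical point at (x, y) = (86.27, 145) from centroid. f_tx = M·y/J = 1891 N/mm; f_ty = M·x/J = 1125 N/mm.
Resultant f_max = √[f_tx² + (f_v + f_ty)²] = √[1891² + (662.7 + 1125)²] = 2602 N/mm.
Capacity per unit length: φr_n = 0.75 × 0.6 × 430 × (0.707 × 16) = 2189 N/mm.
2602 > 2189 → NOT adequate.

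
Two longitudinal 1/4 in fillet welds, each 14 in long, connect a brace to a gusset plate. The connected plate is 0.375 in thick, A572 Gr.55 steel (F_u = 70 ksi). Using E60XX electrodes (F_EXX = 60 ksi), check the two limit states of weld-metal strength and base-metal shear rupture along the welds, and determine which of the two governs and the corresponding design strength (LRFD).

φR_n ≈ 134 kip (weld metal governs)

t_e = 0.707 × 0.25 = 0.1767 in; L = 28 in.
Weld metal: φR_n = 0.75 × 0.6 × 60 × 0.1767 × 28 = 133.6 kip.
Base metal (shear rupture): φR_n = 0.75 × 0.6 × 70 × 0.375 × 28 = 330.8 kip.
Governing: weld metal.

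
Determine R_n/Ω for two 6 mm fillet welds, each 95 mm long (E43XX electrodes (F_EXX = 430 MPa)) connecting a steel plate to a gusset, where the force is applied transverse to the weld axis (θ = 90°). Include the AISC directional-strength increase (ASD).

t_e = 0.707 × 6 = 4.242 mm; A_we = 4.242 × 190 = 806 mm².
Directional factor: 1.0 + 0.5 sin^1.5(90°) = 1.5.
F_nw = 0.6 × 430 × 1.5 = 387 MPa.
R_n/Ω = (387 × 806) / 2.0 × 10⁻³ = 156 kN.

R_n/Ω ≈ 156 kN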